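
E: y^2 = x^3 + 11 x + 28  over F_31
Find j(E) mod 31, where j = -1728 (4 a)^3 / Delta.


Delta = -16(4 a^3 + 27 b^2) mod 31 = 22
-1728 * (4 a)^3 = -1728 * (4*11)^3 mod 31 = 30
j = 30 * 22^(-1) mod 31 = 7

j = 7 (mod 31)


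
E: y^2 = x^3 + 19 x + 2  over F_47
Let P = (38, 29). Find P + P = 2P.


Doubling: s = (3 x1^2 + a) / (2 y1)
s = (3*38^2 + 19) / (2*29) mod 47 = 11
x3 = s^2 - 2 x1 mod 47 = 11^2 - 2*38 = 45
y3 = s (x1 - x3) - y1 mod 47 = 11 * (38 - 45) - 29 = 35

2P = (45, 35)


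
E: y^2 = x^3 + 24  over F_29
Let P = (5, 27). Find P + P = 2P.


Doubling: s = (3 x1^2 + a) / (2 y1)
s = (3*5^2 + 0) / (2*27) mod 29 = 3
x3 = s^2 - 2 x1 mod 29 = 3^2 - 2*5 = 28
y3 = s (x1 - x3) - y1 mod 29 = 3 * (5 - 28) - 27 = 20

2P = (28, 20)


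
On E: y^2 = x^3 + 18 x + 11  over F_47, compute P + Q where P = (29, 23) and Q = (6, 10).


P != Q, so use the chord formula.
s = (y2 - y1) / (x2 - x1) = (34) / (24) mod 47 = 21
x3 = s^2 - x1 - x2 mod 47 = 21^2 - 29 - 6 = 30
y3 = s (x1 - x3) - y1 mod 47 = 21 * (29 - 30) - 23 = 3

P + Q = (30, 3)


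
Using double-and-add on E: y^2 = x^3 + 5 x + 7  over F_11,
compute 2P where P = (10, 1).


k = 2 = 10_2 (binary, LSB first: 01)
Double-and-add from P = (10, 1):
  bit 0 = 0: acc unchanged = O
  bit 1 = 1: acc = O + (7, 0) = (7, 0)

2P = (7, 0)


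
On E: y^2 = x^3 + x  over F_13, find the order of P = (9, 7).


Compute successive multiples of P until we hit O:
  1P = (9, 7)
  2P = (4, 4)
  3P = (4, 9)
  4P = (9, 6)
  5P = O

ord(P) = 5


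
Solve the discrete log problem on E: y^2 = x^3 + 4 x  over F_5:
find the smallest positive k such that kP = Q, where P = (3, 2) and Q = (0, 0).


Enumerate multiples of P until we hit Q = (0, 0):
  1P = (3, 2)
  2P = (0, 0)
Match found at i = 2.

k = 2


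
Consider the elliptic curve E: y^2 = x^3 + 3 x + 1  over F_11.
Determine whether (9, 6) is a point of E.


Check whether y^2 = x^3 + 3 x + 1 (mod 11) for (x, y) = (9, 6).
LHS: y^2 = 6^2 mod 11 = 3
RHS: x^3 + 3 x + 1 = 9^3 + 3*9 + 1 mod 11 = 9
LHS != RHS

No, not on the curve


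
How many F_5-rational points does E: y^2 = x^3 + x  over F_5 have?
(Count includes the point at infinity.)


For each x in F_5, count y with y^2 = x^3 + 1 x + 0 mod 5:
  x = 0: RHS = 0, y in [0]  -> 1 point(s)
  x = 2: RHS = 0, y in [0]  -> 1 point(s)
  x = 3: RHS = 0, y in [0]  -> 1 point(s)
Affine points: 3. Add the point at infinity: total = 4.

#E(F_5) = 4


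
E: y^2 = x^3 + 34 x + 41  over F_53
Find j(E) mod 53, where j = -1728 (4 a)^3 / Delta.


Delta = -16(4 a^3 + 27 b^2) mod 53 = 44
-1728 * (4 a)^3 = -1728 * (4*34)^3 mod 53 = 6
j = 6 * 44^(-1) mod 53 = 17

j = 17 (mod 53)


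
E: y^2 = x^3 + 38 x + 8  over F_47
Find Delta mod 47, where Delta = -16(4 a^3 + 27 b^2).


4 a^3 + 27 b^2 = 4*38^3 + 27*8^2 = 219488 + 1728 = 221216
Delta = -16 * (221216) = -3539456
Delta mod 47 = 20

Delta = 20 (mod 47)


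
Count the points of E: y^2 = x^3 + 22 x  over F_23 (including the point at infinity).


For each x in F_23, count y with y^2 = x^3 + 22 x + 0 mod 23:
  x = 0: RHS = 0, y in [0]  -> 1 point(s)
  x = 1: RHS = 0, y in [0]  -> 1 point(s)
  x = 2: RHS = 6, y in [11, 12]  -> 2 point(s)
  x = 3: RHS = 1, y in [1, 22]  -> 2 point(s)
  x = 6: RHS = 3, y in [7, 16]  -> 2 point(s)
  x = 10: RHS = 1, y in [1, 22]  -> 2 point(s)
  x = 11: RHS = 9, y in [3, 20]  -> 2 point(s)
  x = 14: RHS = 16, y in [4, 19]  -> 2 point(s)
  x = 15: RHS = 2, y in [5, 18]  -> 2 point(s)
  x = 16: RHS = 9, y in [3, 20]  -> 2 point(s)
  x = 18: RHS = 18, y in [8, 15]  -> 2 point(s)
  x = 19: RHS = 9, y in [3, 20]  -> 2 point(s)
  x = 22: RHS = 0, y in [0]  -> 1 point(s)
Affine points: 23. Add the point at infinity: total = 24.

#E(F_23) = 24


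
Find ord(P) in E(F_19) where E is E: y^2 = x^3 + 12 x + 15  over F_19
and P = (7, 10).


Compute successive multiples of P until we hit O:
  1P = (7, 10)
  2P = (16, 3)
  3P = (2, 3)
  4P = (15, 13)
  5P = (1, 16)
  6P = (12, 14)
  7P = (9, 15)
  8P = (14, 1)
  ... (continuing to 17P)
  17P = O

ord(P) = 17


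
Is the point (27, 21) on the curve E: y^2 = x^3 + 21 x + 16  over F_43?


Check whether y^2 = x^3 + 21 x + 16 (mod 43) for (x, y) = (27, 21).
LHS: y^2 = 21^2 mod 43 = 11
RHS: x^3 + 21 x + 16 = 27^3 + 21*27 + 16 mod 43 = 13
LHS != RHS

No, not on the curve


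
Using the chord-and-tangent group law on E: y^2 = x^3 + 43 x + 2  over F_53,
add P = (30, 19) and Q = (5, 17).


P != Q, so use the chord formula.
s = (y2 - y1) / (x2 - x1) = (51) / (28) mod 53 = 34
x3 = s^2 - x1 - x2 mod 53 = 34^2 - 30 - 5 = 8
y3 = s (x1 - x3) - y1 mod 53 = 34 * (30 - 8) - 19 = 40

P + Q = (8, 40)


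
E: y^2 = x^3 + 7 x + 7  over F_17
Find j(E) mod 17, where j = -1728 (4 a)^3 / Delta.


Delta = -16(4 a^3 + 27 b^2) mod 17 = 9
-1728 * (4 a)^3 = -1728 * (4*7)^3 mod 17 = 13
j = 13 * 9^(-1) mod 17 = 9

j = 9 (mod 17)


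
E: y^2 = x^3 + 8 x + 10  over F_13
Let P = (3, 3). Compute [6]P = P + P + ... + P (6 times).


k = 6 = 110_2 (binary, LSB first: 011)
Double-and-add from P = (3, 3):
  bit 0 = 0: acc unchanged = O
  bit 1 = 1: acc = O + (6, 12) = (6, 12)
  bit 2 = 1: acc = (6, 12) + (11, 5) = (12, 12)

6P = (12, 12)


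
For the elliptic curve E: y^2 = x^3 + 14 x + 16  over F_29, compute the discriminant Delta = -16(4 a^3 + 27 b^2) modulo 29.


4 a^3 + 27 b^2 = 4*14^3 + 27*16^2 = 10976 + 6912 = 17888
Delta = -16 * (17888) = -286208
Delta mod 29 = 22

Delta = 22 (mod 29)


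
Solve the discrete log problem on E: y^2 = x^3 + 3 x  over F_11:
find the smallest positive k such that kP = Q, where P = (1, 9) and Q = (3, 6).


Enumerate multiples of P until we hit Q = (3, 6):
  1P = (1, 9)
  2P = (3, 5)
  3P = (0, 0)
  4P = (3, 6)
Match found at i = 4.

k = 4


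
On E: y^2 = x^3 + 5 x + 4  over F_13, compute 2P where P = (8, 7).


Doubling: s = (3 x1^2 + a) / (2 y1)
s = (3*8^2 + 5) / (2*7) mod 13 = 2
x3 = s^2 - 2 x1 mod 13 = 2^2 - 2*8 = 1
y3 = s (x1 - x3) - y1 mod 13 = 2 * (8 - 1) - 7 = 7

2P = (1, 7)


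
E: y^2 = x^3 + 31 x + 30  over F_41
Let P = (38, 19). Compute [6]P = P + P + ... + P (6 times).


k = 6 = 110_2 (binary, LSB first: 011)
Double-and-add from P = (38, 19):
  bit 0 = 0: acc unchanged = O
  bit 1 = 1: acc = O + (29, 12) = (29, 12)
  bit 2 = 1: acc = (29, 12) + (14, 16) = (7, 4)

6P = (7, 4)


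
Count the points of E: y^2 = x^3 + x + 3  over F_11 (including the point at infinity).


For each x in F_11, count y with y^2 = x^3 + 1 x + 3 mod 11:
  x = 0: RHS = 3, y in [5, 6]  -> 2 point(s)
  x = 1: RHS = 5, y in [4, 7]  -> 2 point(s)
  x = 3: RHS = 0, y in [0]  -> 1 point(s)
  x = 4: RHS = 5, y in [4, 7]  -> 2 point(s)
  x = 5: RHS = 1, y in [1, 10]  -> 2 point(s)
  x = 6: RHS = 5, y in [4, 7]  -> 2 point(s)
  x = 7: RHS = 1, y in [1, 10]  -> 2 point(s)
  x = 9: RHS = 4, y in [2, 9]  -> 2 point(s)
  x = 10: RHS = 1, y in [1, 10]  -> 2 point(s)
Affine points: 17. Add the point at infinity: total = 18.

#E(F_11) = 18


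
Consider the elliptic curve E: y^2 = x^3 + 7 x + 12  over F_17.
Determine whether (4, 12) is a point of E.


Check whether y^2 = x^3 + 7 x + 12 (mod 17) for (x, y) = (4, 12).
LHS: y^2 = 12^2 mod 17 = 8
RHS: x^3 + 7 x + 12 = 4^3 + 7*4 + 12 mod 17 = 2
LHS != RHS

No, not on the curve


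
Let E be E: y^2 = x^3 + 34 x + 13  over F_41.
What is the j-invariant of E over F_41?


Delta = -16(4 a^3 + 27 b^2) mod 41 = 30
-1728 * (4 a)^3 = -1728 * (4*34)^3 mod 41 = 20
j = 20 * 30^(-1) mod 41 = 28

j = 28 (mod 41)


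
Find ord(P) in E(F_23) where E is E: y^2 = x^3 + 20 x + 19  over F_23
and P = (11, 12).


Compute successive multiples of P until we hit O:
  1P = (11, 12)
  2P = (19, 6)
  3P = (18, 22)
  4P = (12, 3)
  5P = (12, 20)
  6P = (18, 1)
  7P = (19, 17)
  8P = (11, 11)
  ... (continuing to 9P)
  9P = O

ord(P) = 9


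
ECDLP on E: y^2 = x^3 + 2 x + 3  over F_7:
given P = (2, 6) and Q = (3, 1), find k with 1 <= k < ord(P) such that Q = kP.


Enumerate multiples of P until we hit Q = (3, 1):
  1P = (2, 6)
  2P = (3, 1)
Match found at i = 2.

k = 2


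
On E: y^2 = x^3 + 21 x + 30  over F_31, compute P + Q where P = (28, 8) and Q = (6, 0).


P != Q, so use the chord formula.
s = (y2 - y1) / (x2 - x1) = (23) / (9) mod 31 = 6
x3 = s^2 - x1 - x2 mod 31 = 6^2 - 28 - 6 = 2
y3 = s (x1 - x3) - y1 mod 31 = 6 * (28 - 2) - 8 = 24

P + Q = (2, 24)


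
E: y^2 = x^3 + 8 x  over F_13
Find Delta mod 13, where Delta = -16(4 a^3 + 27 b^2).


4 a^3 + 27 b^2 = 4*8^3 + 27*0^2 = 2048 + 0 = 2048
Delta = -16 * (2048) = -32768
Delta mod 13 = 5

Delta = 5 (mod 13)


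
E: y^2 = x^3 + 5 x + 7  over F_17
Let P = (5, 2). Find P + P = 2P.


Doubling: s = (3 x1^2 + a) / (2 y1)
s = (3*5^2 + 5) / (2*2) mod 17 = 3
x3 = s^2 - 2 x1 mod 17 = 3^2 - 2*5 = 16
y3 = s (x1 - x3) - y1 mod 17 = 3 * (5 - 16) - 2 = 16

2P = (16, 16)


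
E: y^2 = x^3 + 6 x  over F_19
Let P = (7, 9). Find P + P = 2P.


Doubling: s = (3 x1^2 + a) / (2 y1)
s = (3*7^2 + 6) / (2*9) mod 19 = 18
x3 = s^2 - 2 x1 mod 19 = 18^2 - 2*7 = 6
y3 = s (x1 - x3) - y1 mod 19 = 18 * (7 - 6) - 9 = 9

2P = (6, 9)


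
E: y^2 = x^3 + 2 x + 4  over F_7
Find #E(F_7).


For each x in F_7, count y with y^2 = x^3 + 2 x + 4 mod 7:
  x = 0: RHS = 4, y in [2, 5]  -> 2 point(s)
  x = 1: RHS = 0, y in [0]  -> 1 point(s)
  x = 2: RHS = 2, y in [3, 4]  -> 2 point(s)
  x = 3: RHS = 2, y in [3, 4]  -> 2 point(s)
  x = 6: RHS = 1, y in [1, 6]  -> 2 point(s)
Affine points: 9. Add the point at infinity: total = 10.

#E(F_7) = 10


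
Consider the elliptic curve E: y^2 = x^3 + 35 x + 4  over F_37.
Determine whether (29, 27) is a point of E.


Check whether y^2 = x^3 + 35 x + 4 (mod 37) for (x, y) = (29, 27).
LHS: y^2 = 27^2 mod 37 = 26
RHS: x^3 + 35 x + 4 = 29^3 + 35*29 + 4 mod 37 = 26
LHS = RHS

Yes, on the curve


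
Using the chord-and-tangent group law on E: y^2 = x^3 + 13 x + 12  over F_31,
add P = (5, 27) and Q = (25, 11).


P != Q, so use the chord formula.
s = (y2 - y1) / (x2 - x1) = (15) / (20) mod 31 = 24
x3 = s^2 - x1 - x2 mod 31 = 24^2 - 5 - 25 = 19
y3 = s (x1 - x3) - y1 mod 31 = 24 * (5 - 19) - 27 = 9

P + Q = (19, 9)


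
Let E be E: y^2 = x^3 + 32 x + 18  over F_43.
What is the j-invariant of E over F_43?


Delta = -16(4 a^3 + 27 b^2) mod 43 = 41
-1728 * (4 a)^3 = -1728 * (4*32)^3 mod 43 = 8
j = 8 * 41^(-1) mod 43 = 39

j = 39 (mod 43)


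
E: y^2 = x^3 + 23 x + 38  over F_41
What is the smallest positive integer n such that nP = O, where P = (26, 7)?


Compute successive multiples of P until we hit O:
  1P = (26, 7)
  2P = (39, 36)
  3P = (13, 22)
  4P = (6, 33)
  5P = (7, 38)
  6P = (16, 22)
  7P = (32, 2)
  8P = (19, 35)
  ... (continuing to 45P)
  45P = O

ord(P) = 45


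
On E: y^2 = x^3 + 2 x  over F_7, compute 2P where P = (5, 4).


k = 2 = 10_2 (binary, LSB first: 01)
Double-and-add from P = (5, 4):
  bit 0 = 0: acc unchanged = O
  bit 1 = 1: acc = O + (4, 3) = (4, 3)

2P = (4, 3)


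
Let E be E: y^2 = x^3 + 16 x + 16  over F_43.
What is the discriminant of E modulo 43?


4 a^3 + 27 b^2 = 4*16^3 + 27*16^2 = 16384 + 6912 = 23296
Delta = -16 * (23296) = -372736
Delta mod 43 = 31

Delta = 31 (mod 43)


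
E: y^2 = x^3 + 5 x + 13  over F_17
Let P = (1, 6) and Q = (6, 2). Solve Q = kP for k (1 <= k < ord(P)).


Enumerate multiples of P until we hit Q = (6, 2):
  1P = (1, 6)
  2P = (6, 2)
Match found at i = 2.

k = 2


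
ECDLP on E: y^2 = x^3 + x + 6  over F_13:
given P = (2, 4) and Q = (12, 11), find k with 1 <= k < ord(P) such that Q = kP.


Enumerate multiples of P until we hit Q = (12, 11):
  1P = (2, 4)
  2P = (9, 9)
  3P = (11, 10)
  4P = (12, 11)
Match found at i = 4.

k = 4


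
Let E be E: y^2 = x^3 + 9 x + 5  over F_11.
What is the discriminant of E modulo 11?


4 a^3 + 27 b^2 = 4*9^3 + 27*5^2 = 2916 + 675 = 3591
Delta = -16 * (3591) = -57456
Delta mod 11 = 8

Delta = 8 (mod 11)


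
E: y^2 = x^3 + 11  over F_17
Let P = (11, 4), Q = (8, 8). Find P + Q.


P != Q, so use the chord formula.
s = (y2 - y1) / (x2 - x1) = (4) / (14) mod 17 = 10
x3 = s^2 - x1 - x2 mod 17 = 10^2 - 11 - 8 = 13
y3 = s (x1 - x3) - y1 mod 17 = 10 * (11 - 13) - 4 = 10

P + Q = (13, 10)


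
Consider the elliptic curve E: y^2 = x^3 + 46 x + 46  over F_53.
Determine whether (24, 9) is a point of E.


Check whether y^2 = x^3 + 46 x + 46 (mod 53) for (x, y) = (24, 9).
LHS: y^2 = 9^2 mod 53 = 28
RHS: x^3 + 46 x + 46 = 24^3 + 46*24 + 46 mod 53 = 28
LHS = RHS

Yes, on the curve


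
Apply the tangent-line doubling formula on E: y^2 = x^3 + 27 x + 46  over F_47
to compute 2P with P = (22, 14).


Doubling: s = (3 x1^2 + a) / (2 y1)
s = (3*22^2 + 27) / (2*14) mod 47 = 31
x3 = s^2 - 2 x1 mod 47 = 31^2 - 2*22 = 24
y3 = s (x1 - x3) - y1 mod 47 = 31 * (22 - 24) - 14 = 18

2P = (24, 18)


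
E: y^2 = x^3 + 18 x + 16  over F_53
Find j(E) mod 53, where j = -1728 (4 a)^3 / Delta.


Delta = -16(4 a^3 + 27 b^2) mod 53 = 50
-1728 * (4 a)^3 = -1728 * (4*18)^3 mod 53 = 38
j = 38 * 50^(-1) mod 53 = 5

j = 5 (mod 53)


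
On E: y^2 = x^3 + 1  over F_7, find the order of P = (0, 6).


Compute successive multiples of P until we hit O:
  1P = (0, 6)
  2P = (0, 1)
  3P = O

ord(P) = 3


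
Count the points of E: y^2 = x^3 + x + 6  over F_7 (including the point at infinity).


For each x in F_7, count y with y^2 = x^3 + 1 x + 6 mod 7:
  x = 1: RHS = 1, y in [1, 6]  -> 2 point(s)
  x = 2: RHS = 2, y in [3, 4]  -> 2 point(s)
  x = 3: RHS = 1, y in [1, 6]  -> 2 point(s)
  x = 4: RHS = 4, y in [2, 5]  -> 2 point(s)
  x = 6: RHS = 4, y in [2, 5]  -> 2 point(s)
Affine points: 10. Add the point at infinity: total = 11.

#E(F_7) = 11


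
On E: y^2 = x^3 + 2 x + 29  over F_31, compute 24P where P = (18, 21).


k = 24 = 11000_2 (binary, LSB first: 00011)
Double-and-add from P = (18, 21):
  bit 0 = 0: acc unchanged = O
  bit 1 = 0: acc unchanged = O
  bit 2 = 0: acc unchanged = O
  bit 3 = 1: acc = O + (13, 19) = (13, 19)
  bit 4 = 1: acc = (13, 19) + (23, 20) = (4, 16)

24P = (4, 16)


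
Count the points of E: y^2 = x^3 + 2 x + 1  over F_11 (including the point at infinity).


For each x in F_11, count y with y^2 = x^3 + 2 x + 1 mod 11:
  x = 0: RHS = 1, y in [1, 10]  -> 2 point(s)
  x = 1: RHS = 4, y in [2, 9]  -> 2 point(s)
  x = 3: RHS = 1, y in [1, 10]  -> 2 point(s)
  x = 5: RHS = 4, y in [2, 9]  -> 2 point(s)
  x = 6: RHS = 9, y in [3, 8]  -> 2 point(s)
  x = 8: RHS = 1, y in [1, 10]  -> 2 point(s)
  x = 9: RHS = 0, y in [0]  -> 1 point(s)
  x = 10: RHS = 9, y in [3, 8]  -> 2 point(s)
Affine points: 15. Add the point at infinity: total = 16.

#E(F_11) = 16


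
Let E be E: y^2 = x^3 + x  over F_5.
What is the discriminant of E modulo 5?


4 a^3 + 27 b^2 = 4*1^3 + 27*0^2 = 4 + 0 = 4
Delta = -16 * (4) = -64
Delta mod 5 = 1

Delta = 1 (mod 5)


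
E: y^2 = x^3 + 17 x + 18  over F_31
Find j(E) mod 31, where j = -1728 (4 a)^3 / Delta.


Delta = -16(4 a^3 + 27 b^2) mod 31 = 29
-1728 * (4 a)^3 = -1728 * (4*17)^3 mod 31 = 23
j = 23 * 29^(-1) mod 31 = 4

j = 4 (mod 31)


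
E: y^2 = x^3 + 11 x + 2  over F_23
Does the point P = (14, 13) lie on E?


Check whether y^2 = x^3 + 11 x + 2 (mod 23) for (x, y) = (14, 13).
LHS: y^2 = 13^2 mod 23 = 8
RHS: x^3 + 11 x + 2 = 14^3 + 11*14 + 2 mod 23 = 2
LHS != RHS

No, not on the curve


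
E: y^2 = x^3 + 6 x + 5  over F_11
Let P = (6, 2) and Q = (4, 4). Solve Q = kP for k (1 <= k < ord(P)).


Enumerate multiples of P until we hit Q = (4, 4):
  1P = (6, 2)
  2P = (0, 4)
  3P = (10, 3)
  4P = (4, 4)
Match found at i = 4.

k = 4


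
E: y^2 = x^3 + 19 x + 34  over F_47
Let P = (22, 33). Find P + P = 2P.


Doubling: s = (3 x1^2 + a) / (2 y1)
s = (3*22^2 + 19) / (2*33) mod 47 = 23
x3 = s^2 - 2 x1 mod 47 = 23^2 - 2*22 = 15
y3 = s (x1 - x3) - y1 mod 47 = 23 * (22 - 15) - 33 = 34

2P = (15, 34)


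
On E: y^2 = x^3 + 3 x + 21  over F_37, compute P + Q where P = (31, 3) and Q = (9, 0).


P != Q, so use the chord formula.
s = (y2 - y1) / (x2 - x1) = (34) / (15) mod 37 = 22
x3 = s^2 - x1 - x2 mod 37 = 22^2 - 31 - 9 = 0
y3 = s (x1 - x3) - y1 mod 37 = 22 * (31 - 0) - 3 = 13

P + Q = (0, 13)


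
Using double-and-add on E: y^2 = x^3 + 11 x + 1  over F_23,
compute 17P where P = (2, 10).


k = 17 = 10001_2 (binary, LSB first: 10001)
Double-and-add from P = (2, 10):
  bit 0 = 1: acc = O + (2, 10) = (2, 10)
  bit 1 = 0: acc unchanged = (2, 10)
  bit 2 = 0: acc unchanged = (2, 10)
  bit 3 = 0: acc unchanged = (2, 10)
  bit 4 = 1: acc = (2, 10) + (0, 1) = (1, 6)

17P = (1, 6)


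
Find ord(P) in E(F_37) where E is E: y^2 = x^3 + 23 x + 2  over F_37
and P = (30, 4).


Compute successive multiples of P until we hit O:
  1P = (30, 4)
  2P = (10, 14)
  3P = (25, 12)
  4P = (26, 34)
  5P = (28, 18)
  6P = (28, 19)
  7P = (26, 3)
  8P = (25, 25)
  ... (continuing to 11P)
  11P = O

ord(P) = 11


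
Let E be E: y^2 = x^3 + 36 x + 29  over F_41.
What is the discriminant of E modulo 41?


4 a^3 + 27 b^2 = 4*36^3 + 27*29^2 = 186624 + 22707 = 209331
Delta = -16 * (209331) = -3349296
Delta mod 41 = 35

Delta = 35 (mod 41)


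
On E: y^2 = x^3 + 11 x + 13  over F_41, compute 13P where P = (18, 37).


k = 13 = 1101_2 (binary, LSB first: 1011)
Double-and-add from P = (18, 37):
  bit 0 = 1: acc = O + (18, 37) = (18, 37)
  bit 1 = 0: acc unchanged = (18, 37)
  bit 2 = 1: acc = (18, 37) + (23, 25) = (32, 13)
  bit 3 = 1: acc = (32, 13) + (35, 31) = (10, 37)

13P = (10, 37)


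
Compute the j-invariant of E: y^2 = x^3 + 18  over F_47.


Delta = -16(4 a^3 + 27 b^2) mod 47 = 45
-1728 * (4 a)^3 = -1728 * (4*0)^3 mod 47 = 0
j = 0 * 45^(-1) mod 47 = 0

j = 0 (mod 47)


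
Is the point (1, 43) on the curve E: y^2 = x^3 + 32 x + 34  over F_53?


Check whether y^2 = x^3 + 32 x + 34 (mod 53) for (x, y) = (1, 43).
LHS: y^2 = 43^2 mod 53 = 47
RHS: x^3 + 32 x + 34 = 1^3 + 32*1 + 34 mod 53 = 14
LHS != RHS

No, not on the curve


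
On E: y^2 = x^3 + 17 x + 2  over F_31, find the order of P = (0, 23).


Compute successive multiples of P until we hit O:
  1P = (0, 23)
  2P = (9, 4)
  3P = (10, 5)
  4P = (23, 6)
  5P = (13, 23)
  6P = (18, 8)
  7P = (18, 23)
  8P = (13, 8)
  ... (continuing to 13P)
  13P = O

ord(P) = 13


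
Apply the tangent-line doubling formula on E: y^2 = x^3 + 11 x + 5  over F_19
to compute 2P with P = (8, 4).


Doubling: s = (3 x1^2 + a) / (2 y1)
s = (3*8^2 + 11) / (2*4) mod 19 = 4
x3 = s^2 - 2 x1 mod 19 = 4^2 - 2*8 = 0
y3 = s (x1 - x3) - y1 mod 19 = 4 * (8 - 0) - 4 = 9

2P = (0, 9)


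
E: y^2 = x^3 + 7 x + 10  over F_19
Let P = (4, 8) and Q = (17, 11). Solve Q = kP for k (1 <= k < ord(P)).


Enumerate multiples of P until we hit Q = (17, 11):
  1P = (4, 8)
  2P = (3, 18)
  3P = (17, 8)
  4P = (17, 11)
Match found at i = 4.

k = 4


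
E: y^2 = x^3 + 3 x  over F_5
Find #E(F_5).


For each x in F_5, count y with y^2 = x^3 + 3 x + 0 mod 5:
  x = 0: RHS = 0, y in [0]  -> 1 point(s)
  x = 1: RHS = 4, y in [2, 3]  -> 2 point(s)
  x = 2: RHS = 4, y in [2, 3]  -> 2 point(s)
  x = 3: RHS = 1, y in [1, 4]  -> 2 point(s)
  x = 4: RHS = 1, y in [1, 4]  -> 2 point(s)
Affine points: 9. Add the point at infinity: total = 10.

#E(F_5) = 10


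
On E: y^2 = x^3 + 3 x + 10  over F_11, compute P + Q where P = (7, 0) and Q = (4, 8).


P != Q, so use the chord formula.
s = (y2 - y1) / (x2 - x1) = (8) / (8) mod 11 = 1
x3 = s^2 - x1 - x2 mod 11 = 1^2 - 7 - 4 = 1
y3 = s (x1 - x3) - y1 mod 11 = 1 * (7 - 1) - 0 = 6

P + Q = (1, 6)


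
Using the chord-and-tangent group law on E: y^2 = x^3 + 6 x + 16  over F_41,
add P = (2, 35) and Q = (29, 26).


P != Q, so use the chord formula.
s = (y2 - y1) / (x2 - x1) = (32) / (27) mod 41 = 27
x3 = s^2 - x1 - x2 mod 41 = 27^2 - 2 - 29 = 1
y3 = s (x1 - x3) - y1 mod 41 = 27 * (2 - 1) - 35 = 33

P + Q = (1, 33)


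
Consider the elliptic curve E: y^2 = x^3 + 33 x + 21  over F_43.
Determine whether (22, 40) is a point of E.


Check whether y^2 = x^3 + 33 x + 21 (mod 43) for (x, y) = (22, 40).
LHS: y^2 = 40^2 mod 43 = 9
RHS: x^3 + 33 x + 21 = 22^3 + 33*22 + 21 mod 43 = 0
LHS != RHS

No, not on the curve


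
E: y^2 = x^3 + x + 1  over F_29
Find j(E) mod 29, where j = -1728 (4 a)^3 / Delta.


Delta = -16(4 a^3 + 27 b^2) mod 29 = 26
-1728 * (4 a)^3 = -1728 * (4*1)^3 mod 29 = 14
j = 14 * 26^(-1) mod 29 = 5

j = 5 (mod 29)


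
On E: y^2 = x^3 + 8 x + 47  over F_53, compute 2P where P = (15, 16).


Doubling: s = (3 x1^2 + a) / (2 y1)
s = (3*15^2 + 8) / (2*16) mod 53 = 23
x3 = s^2 - 2 x1 mod 53 = 23^2 - 2*15 = 22
y3 = s (x1 - x3) - y1 mod 53 = 23 * (15 - 22) - 16 = 35

2P = (22, 35)


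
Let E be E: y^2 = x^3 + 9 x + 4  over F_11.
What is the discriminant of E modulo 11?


4 a^3 + 27 b^2 = 4*9^3 + 27*4^2 = 2916 + 432 = 3348
Delta = -16 * (3348) = -53568
Delta mod 11 = 2

Delta = 2 (mod 11)


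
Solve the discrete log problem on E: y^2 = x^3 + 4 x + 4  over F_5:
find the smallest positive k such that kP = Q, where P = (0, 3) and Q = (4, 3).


Enumerate multiples of P until we hit Q = (4, 3):
  1P = (0, 3)
  2P = (1, 3)
  3P = (4, 2)
  4P = (2, 0)
  5P = (4, 3)
Match found at i = 5.

k = 5


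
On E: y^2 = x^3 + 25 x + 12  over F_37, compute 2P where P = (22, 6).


k = 2 = 10_2 (binary, LSB first: 01)
Double-and-add from P = (22, 6):
  bit 0 = 0: acc unchanged = O
  bit 1 = 1: acc = O + (0, 7) = (0, 7)

2P = (0, 7)


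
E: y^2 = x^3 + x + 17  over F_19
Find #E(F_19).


For each x in F_19, count y with y^2 = x^3 + 1 x + 17 mod 19:
  x = 0: RHS = 17, y in [6, 13]  -> 2 point(s)
  x = 1: RHS = 0, y in [0]  -> 1 point(s)
  x = 3: RHS = 9, y in [3, 16]  -> 2 point(s)
  x = 4: RHS = 9, y in [3, 16]  -> 2 point(s)
  x = 6: RHS = 11, y in [7, 12]  -> 2 point(s)
  x = 7: RHS = 6, y in [5, 14]  -> 2 point(s)
  x = 8: RHS = 5, y in [9, 10]  -> 2 point(s)
  x = 10: RHS = 1, y in [1, 18]  -> 2 point(s)
  x = 12: RHS = 9, y in [3, 16]  -> 2 point(s)
  x = 13: RHS = 4, y in [2, 17]  -> 2 point(s)
  x = 14: RHS = 1, y in [1, 18]  -> 2 point(s)
  x = 15: RHS = 6, y in [5, 14]  -> 2 point(s)
  x = 16: RHS = 6, y in [5, 14]  -> 2 point(s)
  x = 17: RHS = 7, y in [8, 11]  -> 2 point(s)
Affine points: 27. Add the point at infinity: total = 28.

#E(F_19) = 28


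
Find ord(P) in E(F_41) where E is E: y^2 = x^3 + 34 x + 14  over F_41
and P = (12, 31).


Compute successive multiples of P until we hit O:
  1P = (12, 31)
  2P = (15, 2)
  3P = (30, 20)
  4P = (20, 24)
  5P = (4, 3)
  6P = (27, 19)
  7P = (1, 34)
  8P = (3, 15)
  ... (continuing to 47P)
  47P = O

ord(P) = 47


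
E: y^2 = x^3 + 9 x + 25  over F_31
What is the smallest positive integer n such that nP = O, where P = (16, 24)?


Compute successive multiples of P until we hit O:
  1P = (16, 24)
  2P = (18, 25)
  3P = (5, 28)
  4P = (15, 1)
  5P = (2, 19)
  6P = (0, 26)
  7P = (0, 5)
  8P = (2, 12)
  ... (continuing to 13P)
  13P = O

ord(P) = 13


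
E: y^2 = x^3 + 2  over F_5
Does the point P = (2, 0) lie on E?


Check whether y^2 = x^3 + 0 x + 2 (mod 5) for (x, y) = (2, 0).
LHS: y^2 = 0^2 mod 5 = 0
RHS: x^3 + 0 x + 2 = 2^3 + 0*2 + 2 mod 5 = 0
LHS = RHS

Yes, on the curve


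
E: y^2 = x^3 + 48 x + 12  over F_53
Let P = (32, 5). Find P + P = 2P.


Doubling: s = (3 x1^2 + a) / (2 y1)
s = (3*32^2 + 48) / (2*5) mod 53 = 47
x3 = s^2 - 2 x1 mod 53 = 47^2 - 2*32 = 25
y3 = s (x1 - x3) - y1 mod 53 = 47 * (32 - 25) - 5 = 6

2P = (25, 6)


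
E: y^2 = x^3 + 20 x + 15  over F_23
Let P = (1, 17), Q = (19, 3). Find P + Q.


P != Q, so use the chord formula.
s = (y2 - y1) / (x2 - x1) = (9) / (18) mod 23 = 12
x3 = s^2 - x1 - x2 mod 23 = 12^2 - 1 - 19 = 9
y3 = s (x1 - x3) - y1 mod 23 = 12 * (1 - 9) - 17 = 2

P + Q = (9, 2)


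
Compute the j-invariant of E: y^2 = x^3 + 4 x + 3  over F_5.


Delta = -16(4 a^3 + 27 b^2) mod 5 = 1
-1728 * (4 a)^3 = -1728 * (4*4)^3 mod 5 = 2
j = 2 * 1^(-1) mod 5 = 2

j = 2 (mod 5)


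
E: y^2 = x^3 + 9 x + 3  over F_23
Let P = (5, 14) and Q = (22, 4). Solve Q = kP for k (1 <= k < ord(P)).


Enumerate multiples of P until we hit Q = (22, 4):
  1P = (5, 14)
  2P = (22, 4)
Match found at i = 2.

k = 2


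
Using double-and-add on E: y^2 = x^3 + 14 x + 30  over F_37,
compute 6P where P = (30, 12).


k = 6 = 110_2 (binary, LSB first: 011)
Double-and-add from P = (30, 12):
  bit 0 = 0: acc unchanged = O
  bit 1 = 1: acc = O + (15, 10) = (15, 10)
  bit 2 = 1: acc = (15, 10) + (16, 24) = (17, 36)

6P = (17, 36)


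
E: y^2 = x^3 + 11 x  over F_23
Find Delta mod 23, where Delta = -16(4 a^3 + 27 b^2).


4 a^3 + 27 b^2 = 4*11^3 + 27*0^2 = 5324 + 0 = 5324
Delta = -16 * (5324) = -85184
Delta mod 23 = 8

Delta = 8 (mod 23)


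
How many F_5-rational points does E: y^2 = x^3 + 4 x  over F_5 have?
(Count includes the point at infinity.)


For each x in F_5, count y with y^2 = x^3 + 4 x + 0 mod 5:
  x = 0: RHS = 0, y in [0]  -> 1 point(s)
  x = 1: RHS = 0, y in [0]  -> 1 point(s)
  x = 2: RHS = 1, y in [1, 4]  -> 2 point(s)
  x = 3: RHS = 4, y in [2, 3]  -> 2 point(s)
  x = 4: RHS = 0, y in [0]  -> 1 point(s)
Affine points: 7. Add the point at infinity: total = 8.

#E(F_5) = 8


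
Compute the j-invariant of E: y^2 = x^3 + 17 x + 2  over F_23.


Delta = -16(4 a^3 + 27 b^2) mod 23 = 21
-1728 * (4 a)^3 = -1728 * (4*17)^3 mod 23 = 3
j = 3 * 21^(-1) mod 23 = 10

j = 10 (mod 23)


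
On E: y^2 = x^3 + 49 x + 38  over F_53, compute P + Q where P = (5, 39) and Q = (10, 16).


P != Q, so use the chord formula.
s = (y2 - y1) / (x2 - x1) = (30) / (5) mod 53 = 6
x3 = s^2 - x1 - x2 mod 53 = 6^2 - 5 - 10 = 21
y3 = s (x1 - x3) - y1 mod 53 = 6 * (5 - 21) - 39 = 24

P + Q = (21, 24)


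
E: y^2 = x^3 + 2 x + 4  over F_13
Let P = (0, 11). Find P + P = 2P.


Doubling: s = (3 x1^2 + a) / (2 y1)
s = (3*0^2 + 2) / (2*11) mod 13 = 6
x3 = s^2 - 2 x1 mod 13 = 6^2 - 2*0 = 10
y3 = s (x1 - x3) - y1 mod 13 = 6 * (0 - 10) - 11 = 7

2P = (10, 7)


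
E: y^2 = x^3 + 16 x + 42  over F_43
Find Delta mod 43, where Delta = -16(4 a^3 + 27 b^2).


4 a^3 + 27 b^2 = 4*16^3 + 27*42^2 = 16384 + 47628 = 64012
Delta = -16 * (64012) = -1024192
Delta mod 43 = 25

Delta = 25 (mod 43)


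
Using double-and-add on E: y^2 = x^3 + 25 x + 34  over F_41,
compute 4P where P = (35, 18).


k = 4 = 100_2 (binary, LSB first: 001)
Double-and-add from P = (35, 18):
  bit 0 = 0: acc unchanged = O
  bit 1 = 0: acc unchanged = O
  bit 2 = 1: acc = O + (34, 7) = (34, 7)

4P = (34, 7)


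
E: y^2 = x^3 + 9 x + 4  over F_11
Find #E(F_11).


For each x in F_11, count y with y^2 = x^3 + 9 x + 4 mod 11:
  x = 0: RHS = 4, y in [2, 9]  -> 2 point(s)
  x = 1: RHS = 3, y in [5, 6]  -> 2 point(s)
  x = 3: RHS = 3, y in [5, 6]  -> 2 point(s)
  x = 4: RHS = 5, y in [4, 7]  -> 2 point(s)
  x = 5: RHS = 9, y in [3, 8]  -> 2 point(s)
  x = 7: RHS = 3, y in [5, 6]  -> 2 point(s)
  x = 8: RHS = 5, y in [4, 7]  -> 2 point(s)
  x = 9: RHS = 0, y in [0]  -> 1 point(s)
  x = 10: RHS = 5, y in [4, 7]  -> 2 point(s)
Affine points: 17. Add the point at infinity: total = 18.

#E(F_11) = 18


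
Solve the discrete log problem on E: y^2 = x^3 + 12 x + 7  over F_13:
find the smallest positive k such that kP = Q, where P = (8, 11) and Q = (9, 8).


Enumerate multiples of P until we hit Q = (9, 8):
  1P = (8, 11)
  2P = (11, 12)
  3P = (10, 10)
  4P = (5, 7)
  5P = (9, 5)
  6P = (6, 3)
  7P = (2, 0)
  8P = (6, 10)
  9P = (9, 8)
Match found at i = 9.

k = 9


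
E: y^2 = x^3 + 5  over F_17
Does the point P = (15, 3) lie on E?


Check whether y^2 = x^3 + 0 x + 5 (mod 17) for (x, y) = (15, 3).
LHS: y^2 = 3^2 mod 17 = 9
RHS: x^3 + 0 x + 5 = 15^3 + 0*15 + 5 mod 17 = 14
LHS != RHS

No, not on the curve


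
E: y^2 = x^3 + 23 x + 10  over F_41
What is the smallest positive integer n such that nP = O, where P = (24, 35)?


Compute successive multiples of P until we hit O:
  1P = (24, 35)
  2P = (35, 36)
  3P = (2, 8)
  4P = (11, 35)
  5P = (6, 6)
  6P = (16, 28)
  7P = (37, 10)
  8P = (23, 23)
  ... (continuing to 53P)
  53P = O

ord(P) = 53


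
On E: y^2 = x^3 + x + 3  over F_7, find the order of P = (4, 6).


Compute successive multiples of P until we hit O:
  1P = (4, 6)
  2P = (6, 1)
  3P = (5, 0)
  4P = (6, 6)
  5P = (4, 1)
  6P = O

ord(P) = 6


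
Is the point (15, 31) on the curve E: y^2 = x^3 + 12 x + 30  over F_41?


Check whether y^2 = x^3 + 12 x + 30 (mod 41) for (x, y) = (15, 31).
LHS: y^2 = 31^2 mod 41 = 18
RHS: x^3 + 12 x + 30 = 15^3 + 12*15 + 30 mod 41 = 18
LHS = RHS

Yes, on the curve


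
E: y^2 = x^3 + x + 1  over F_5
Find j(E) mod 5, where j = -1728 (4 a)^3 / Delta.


Delta = -16(4 a^3 + 27 b^2) mod 5 = 4
-1728 * (4 a)^3 = -1728 * (4*1)^3 mod 5 = 3
j = 3 * 4^(-1) mod 5 = 2

j = 2 (mod 5)


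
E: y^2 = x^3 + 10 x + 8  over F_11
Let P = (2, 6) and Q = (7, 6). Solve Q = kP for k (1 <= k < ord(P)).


Enumerate multiples of P until we hit Q = (7, 6):
  1P = (2, 6)
  2P = (7, 5)
  3P = (6, 8)
  4P = (6, 3)
  5P = (7, 6)
Match found at i = 5.

k = 5


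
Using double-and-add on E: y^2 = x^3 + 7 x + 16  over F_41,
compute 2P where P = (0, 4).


k = 2 = 10_2 (binary, LSB first: 01)
Double-and-add from P = (0, 4):
  bit 0 = 0: acc unchanged = O
  bit 1 = 1: acc = O + (36, 26) = (36, 26)

2P = (36, 26)


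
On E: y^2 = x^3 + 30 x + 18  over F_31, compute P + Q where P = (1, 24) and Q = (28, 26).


P != Q, so use the chord formula.
s = (y2 - y1) / (x2 - x1) = (2) / (27) mod 31 = 15
x3 = s^2 - x1 - x2 mod 31 = 15^2 - 1 - 28 = 10
y3 = s (x1 - x3) - y1 mod 31 = 15 * (1 - 10) - 24 = 27

P + Q = (10, 27)


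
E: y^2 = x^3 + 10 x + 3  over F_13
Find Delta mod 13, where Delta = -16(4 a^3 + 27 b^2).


4 a^3 + 27 b^2 = 4*10^3 + 27*3^2 = 4000 + 243 = 4243
Delta = -16 * (4243) = -67888
Delta mod 13 = 11

Delta = 11 (mod 13)


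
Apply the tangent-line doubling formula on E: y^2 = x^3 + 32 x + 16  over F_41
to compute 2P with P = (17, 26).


Doubling: s = (3 x1^2 + a) / (2 y1)
s = (3*17^2 + 32) / (2*26) mod 41 = 37
x3 = s^2 - 2 x1 mod 41 = 37^2 - 2*17 = 23
y3 = s (x1 - x3) - y1 mod 41 = 37 * (17 - 23) - 26 = 39

2P = (23, 39)


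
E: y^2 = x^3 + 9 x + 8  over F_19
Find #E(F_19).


For each x in F_19, count y with y^2 = x^3 + 9 x + 8 mod 19:
  x = 3: RHS = 5, y in [9, 10]  -> 2 point(s)
  x = 5: RHS = 7, y in [8, 11]  -> 2 point(s)
  x = 9: RHS = 1, y in [1, 18]  -> 2 point(s)
  x = 12: RHS = 1, y in [1, 18]  -> 2 point(s)
  x = 13: RHS = 4, y in [2, 17]  -> 2 point(s)
  x = 14: RHS = 9, y in [3, 16]  -> 2 point(s)
  x = 16: RHS = 11, y in [7, 12]  -> 2 point(s)
  x = 17: RHS = 1, y in [1, 18]  -> 2 point(s)
  x = 18: RHS = 17, y in [6, 13]  -> 2 point(s)
Affine points: 18. Add the point at infinity: total = 19.

#E(F_19) = 19


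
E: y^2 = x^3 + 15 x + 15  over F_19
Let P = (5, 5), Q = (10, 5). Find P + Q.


P != Q, so use the chord formula.
s = (y2 - y1) / (x2 - x1) = (0) / (5) mod 19 = 0
x3 = s^2 - x1 - x2 mod 19 = 0^2 - 5 - 10 = 4
y3 = s (x1 - x3) - y1 mod 19 = 0 * (5 - 4) - 5 = 14

P + Q = (4, 14)


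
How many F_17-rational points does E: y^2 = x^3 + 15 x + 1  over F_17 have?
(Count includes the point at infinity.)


For each x in F_17, count y with y^2 = x^3 + 15 x + 1 mod 17:
  x = 0: RHS = 1, y in [1, 16]  -> 2 point(s)
  x = 1: RHS = 0, y in [0]  -> 1 point(s)
  x = 6: RHS = 1, y in [1, 16]  -> 2 point(s)
  x = 8: RHS = 4, y in [2, 15]  -> 2 point(s)
  x = 9: RHS = 15, y in [7, 10]  -> 2 point(s)
  x = 11: RHS = 1, y in [1, 16]  -> 2 point(s)
  x = 13: RHS = 13, y in [8, 9]  -> 2 point(s)
  x = 16: RHS = 2, y in [6, 11]  -> 2 point(s)
Affine points: 15. Add the point at infinity: total = 16.

#E(F_17) = 16


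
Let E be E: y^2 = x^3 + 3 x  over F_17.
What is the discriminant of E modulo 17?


4 a^3 + 27 b^2 = 4*3^3 + 27*0^2 = 108 + 0 = 108
Delta = -16 * (108) = -1728
Delta mod 17 = 6

Delta = 6 (mod 17)


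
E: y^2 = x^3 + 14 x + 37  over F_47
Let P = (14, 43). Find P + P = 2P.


Doubling: s = (3 x1^2 + a) / (2 y1)
s = (3*14^2 + 14) / (2*43) mod 47 = 7
x3 = s^2 - 2 x1 mod 47 = 7^2 - 2*14 = 21
y3 = s (x1 - x3) - y1 mod 47 = 7 * (14 - 21) - 43 = 2

2P = (21, 2)


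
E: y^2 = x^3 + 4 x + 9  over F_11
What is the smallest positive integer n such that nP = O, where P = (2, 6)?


Compute successive multiples of P until we hit O:
  1P = (2, 6)
  2P = (10, 9)
  3P = (0, 3)
  4P = (3, 9)
  5P = (4, 10)
  6P = (9, 2)
  7P = (1, 6)
  8P = (8, 5)
  ... (continuing to 18P)
  18P = O

ord(P) = 18


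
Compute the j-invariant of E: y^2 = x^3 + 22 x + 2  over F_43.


Delta = -16(4 a^3 + 27 b^2) mod 43 = 27
-1728 * (4 a)^3 = -1728 * (4*22)^3 mod 43 = 22
j = 22 * 27^(-1) mod 43 = 4

j = 4 (mod 43)


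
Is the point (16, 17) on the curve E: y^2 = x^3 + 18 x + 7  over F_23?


Check whether y^2 = x^3 + 18 x + 7 (mod 23) for (x, y) = (16, 17).
LHS: y^2 = 17^2 mod 23 = 13
RHS: x^3 + 18 x + 7 = 16^3 + 18*16 + 7 mod 23 = 21
LHS != RHS

No, not on the curve


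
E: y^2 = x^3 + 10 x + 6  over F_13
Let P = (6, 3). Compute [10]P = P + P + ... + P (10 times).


k = 10 = 1010_2 (binary, LSB first: 0101)
Double-and-add from P = (6, 3):
  bit 0 = 0: acc unchanged = O
  bit 1 = 1: acc = O + (5, 8) = (5, 8)
  bit 2 = 0: acc unchanged = (5, 8)
  bit 3 = 1: acc = (5, 8) + (11, 11) = (7, 4)

10P = (7, 4)


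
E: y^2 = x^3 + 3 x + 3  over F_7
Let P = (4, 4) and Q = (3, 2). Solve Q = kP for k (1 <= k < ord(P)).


Enumerate multiples of P until we hit Q = (3, 2):
  1P = (4, 4)
  2P = (3, 5)
  3P = (1, 0)
  4P = (3, 2)
Match found at i = 4.

k = 4


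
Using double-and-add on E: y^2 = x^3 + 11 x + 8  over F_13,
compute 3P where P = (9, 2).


k = 3 = 11_2 (binary, LSB first: 11)
Double-and-add from P = (9, 2):
  bit 0 = 1: acc = O + (9, 2) = (9, 2)
  bit 1 = 1: acc = (9, 2) + (7, 8) = (6, 2)

3P = (6, 2)


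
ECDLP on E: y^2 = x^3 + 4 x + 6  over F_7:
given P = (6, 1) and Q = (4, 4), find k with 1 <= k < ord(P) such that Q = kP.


Enumerate multiples of P until we hit Q = (4, 4):
  1P = (6, 1)
  2P = (2, 6)
  3P = (1, 5)
  4P = (4, 3)
  5P = (5, 5)
  6P = (5, 2)
  7P = (4, 4)
Match found at i = 7.

k = 7


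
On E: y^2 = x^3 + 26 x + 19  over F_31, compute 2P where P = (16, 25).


Doubling: s = (3 x1^2 + a) / (2 y1)
s = (3*16^2 + 26) / (2*25) mod 31 = 1
x3 = s^2 - 2 x1 mod 31 = 1^2 - 2*16 = 0
y3 = s (x1 - x3) - y1 mod 31 = 1 * (16 - 0) - 25 = 22

2P = (0, 22)


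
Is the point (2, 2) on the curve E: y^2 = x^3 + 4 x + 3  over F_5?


Check whether y^2 = x^3 + 4 x + 3 (mod 5) for (x, y) = (2, 2).
LHS: y^2 = 2^2 mod 5 = 4
RHS: x^3 + 4 x + 3 = 2^3 + 4*2 + 3 mod 5 = 4
LHS = RHS

Yes, on the curve


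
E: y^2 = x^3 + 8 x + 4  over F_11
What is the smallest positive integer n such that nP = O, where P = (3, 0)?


Compute successive multiples of P until we hit O:
  1P = (3, 0)
  2P = O

ord(P) = 2


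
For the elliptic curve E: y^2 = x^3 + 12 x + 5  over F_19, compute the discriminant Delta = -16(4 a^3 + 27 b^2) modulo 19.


4 a^3 + 27 b^2 = 4*12^3 + 27*5^2 = 6912 + 675 = 7587
Delta = -16 * (7587) = -121392
Delta mod 19 = 18

Delta = 18 (mod 19)


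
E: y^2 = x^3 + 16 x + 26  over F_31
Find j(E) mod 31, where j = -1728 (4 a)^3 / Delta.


Delta = -16(4 a^3 + 27 b^2) mod 31 = 11
-1728 * (4 a)^3 = -1728 * (4*16)^3 mod 31 = 2
j = 2 * 11^(-1) mod 31 = 3

j = 3 (mod 31)


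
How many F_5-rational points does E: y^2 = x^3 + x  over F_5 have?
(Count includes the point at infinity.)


For each x in F_5, count y with y^2 = x^3 + 1 x + 0 mod 5:
  x = 0: RHS = 0, y in [0]  -> 1 point(s)
  x = 2: RHS = 0, y in [0]  -> 1 point(s)
  x = 3: RHS = 0, y in [0]  -> 1 point(s)
Affine points: 3. Add the point at infinity: total = 4.

#E(F_5) = 4


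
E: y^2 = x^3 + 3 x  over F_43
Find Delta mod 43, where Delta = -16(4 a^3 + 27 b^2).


4 a^3 + 27 b^2 = 4*3^3 + 27*0^2 = 108 + 0 = 108
Delta = -16 * (108) = -1728
Delta mod 43 = 35

Delta = 35 (mod 43)


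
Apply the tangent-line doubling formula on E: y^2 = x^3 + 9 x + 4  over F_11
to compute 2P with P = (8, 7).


Doubling: s = (3 x1^2 + a) / (2 y1)
s = (3*8^2 + 9) / (2*7) mod 11 = 1
x3 = s^2 - 2 x1 mod 11 = 1^2 - 2*8 = 7
y3 = s (x1 - x3) - y1 mod 11 = 1 * (8 - 7) - 7 = 5

2P = (7, 5)


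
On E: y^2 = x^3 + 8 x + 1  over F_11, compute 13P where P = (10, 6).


k = 13 = 1101_2 (binary, LSB first: 1011)
Double-and-add from P = (10, 6):
  bit 0 = 1: acc = O + (10, 6) = (10, 6)
  bit 1 = 0: acc unchanged = (10, 6)
  bit 2 = 1: acc = (10, 6) + (0, 10) = (6, 10)
  bit 3 = 1: acc = (6, 10) + (5, 10) = (0, 1)

13P = (0, 1)


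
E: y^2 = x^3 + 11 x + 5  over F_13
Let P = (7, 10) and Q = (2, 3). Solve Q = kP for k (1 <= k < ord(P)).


Enumerate multiples of P until we hit Q = (2, 3):
  1P = (7, 10)
  2P = (2, 10)
  3P = (4, 3)
  4P = (6, 1)
  5P = (3, 0)
  6P = (6, 12)
  7P = (4, 10)
  8P = (2, 3)
Match found at i = 8.

k = 8


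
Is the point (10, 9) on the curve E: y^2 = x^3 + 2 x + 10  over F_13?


Check whether y^2 = x^3 + 2 x + 10 (mod 13) for (x, y) = (10, 9).
LHS: y^2 = 9^2 mod 13 = 3
RHS: x^3 + 2 x + 10 = 10^3 + 2*10 + 10 mod 13 = 3
LHS = RHS

Yes, on the curve


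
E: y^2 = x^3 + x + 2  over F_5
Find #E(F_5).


For each x in F_5, count y with y^2 = x^3 + 1 x + 2 mod 5:
  x = 1: RHS = 4, y in [2, 3]  -> 2 point(s)
  x = 4: RHS = 0, y in [0]  -> 1 point(s)
Affine points: 3. Add the point at infinity: total = 4.

#E(F_5) = 4


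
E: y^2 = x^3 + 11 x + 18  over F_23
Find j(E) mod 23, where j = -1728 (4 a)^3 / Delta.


Delta = -16(4 a^3 + 27 b^2) mod 23 = 18
-1728 * (4 a)^3 = -1728 * (4*11)^3 mod 23 = 1
j = 1 * 18^(-1) mod 23 = 9

j = 9 (mod 23)


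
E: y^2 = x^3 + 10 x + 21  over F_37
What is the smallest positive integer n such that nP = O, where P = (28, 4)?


Compute successive multiples of P until we hit O:
  1P = (28, 4)
  2P = (7, 8)
  3P = (9, 10)
  4P = (33, 19)
  5P = (22, 14)
  6P = (35, 20)
  7P = (20, 9)
  8P = (5, 14)
  ... (continuing to 41P)
  41P = O

ord(P) = 41


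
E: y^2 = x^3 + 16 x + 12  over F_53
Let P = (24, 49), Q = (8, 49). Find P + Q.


P != Q, so use the chord formula.
s = (y2 - y1) / (x2 - x1) = (0) / (37) mod 53 = 0
x3 = s^2 - x1 - x2 mod 53 = 0^2 - 24 - 8 = 21
y3 = s (x1 - x3) - y1 mod 53 = 0 * (24 - 21) - 49 = 4

P + Q = (21, 4)


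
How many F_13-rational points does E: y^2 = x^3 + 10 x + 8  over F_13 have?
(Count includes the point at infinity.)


For each x in F_13, count y with y^2 = x^3 + 10 x + 8 mod 13:
  x = 2: RHS = 10, y in [6, 7]  -> 2 point(s)
  x = 3: RHS = 0, y in [0]  -> 1 point(s)
  x = 5: RHS = 1, y in [1, 12]  -> 2 point(s)
  x = 10: RHS = 3, y in [4, 9]  -> 2 point(s)
  x = 12: RHS = 10, y in [6, 7]  -> 2 point(s)
Affine points: 9. Add the point at infinity: total = 10.

#E(F_13) = 10


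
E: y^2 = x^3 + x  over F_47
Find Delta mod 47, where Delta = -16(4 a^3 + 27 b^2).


4 a^3 + 27 b^2 = 4*1^3 + 27*0^2 = 4 + 0 = 4
Delta = -16 * (4) = -64
Delta mod 47 = 30

Delta = 30 (mod 47)


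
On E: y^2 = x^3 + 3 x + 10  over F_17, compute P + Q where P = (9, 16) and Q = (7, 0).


P != Q, so use the chord formula.
s = (y2 - y1) / (x2 - x1) = (1) / (15) mod 17 = 8
x3 = s^2 - x1 - x2 mod 17 = 8^2 - 9 - 7 = 14
y3 = s (x1 - x3) - y1 mod 17 = 8 * (9 - 14) - 16 = 12

P + Q = (14, 12)


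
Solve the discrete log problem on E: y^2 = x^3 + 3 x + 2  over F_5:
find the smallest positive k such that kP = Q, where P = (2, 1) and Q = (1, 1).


Enumerate multiples of P until we hit Q = (1, 1):
  1P = (2, 1)
  2P = (1, 4)
  3P = (1, 1)
Match found at i = 3.

k = 3


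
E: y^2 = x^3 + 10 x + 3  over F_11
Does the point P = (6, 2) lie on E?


Check whether y^2 = x^3 + 10 x + 3 (mod 11) for (x, y) = (6, 2).
LHS: y^2 = 2^2 mod 11 = 4
RHS: x^3 + 10 x + 3 = 6^3 + 10*6 + 3 mod 11 = 4
LHS = RHS

Yes, on the curve


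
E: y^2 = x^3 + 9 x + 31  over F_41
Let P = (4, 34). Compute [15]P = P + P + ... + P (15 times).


k = 15 = 1111_2 (binary, LSB first: 1111)
Double-and-add from P = (4, 34):
  bit 0 = 1: acc = O + (4, 34) = (4, 34)
  bit 1 = 1: acc = (4, 34) + (0, 20) = (39, 28)
  bit 2 = 1: acc = (39, 28) + (40, 12) = (13, 7)
  bit 3 = 1: acc = (13, 7) + (33, 12) = (13, 34)

15P = (13, 34)
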